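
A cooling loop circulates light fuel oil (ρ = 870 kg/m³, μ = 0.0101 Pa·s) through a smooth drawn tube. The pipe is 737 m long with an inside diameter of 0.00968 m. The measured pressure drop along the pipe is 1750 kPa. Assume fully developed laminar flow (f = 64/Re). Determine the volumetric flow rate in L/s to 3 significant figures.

For laminar flow, f = 64/Re with Re = ρVD/μ, so Darcy-Weisbach reduces to ΔP = 32μLV/D². Solving for V: V = ΔP·D²/(32μL) = 1.75e+06·(0.00968)²/(32·0.0101·737) = 0.6884 m/s.
Check: Re = ρVD/μ = 870·0.6884·0.00968/0.0101 = 574 < 2300, so the laminar assumption holds.
Q = V·A = 0.6884·(π/4·0.00968²) = 5.066e-05 m³/s = 0.0507 L/s.

Q ≈ 0.0507 L/s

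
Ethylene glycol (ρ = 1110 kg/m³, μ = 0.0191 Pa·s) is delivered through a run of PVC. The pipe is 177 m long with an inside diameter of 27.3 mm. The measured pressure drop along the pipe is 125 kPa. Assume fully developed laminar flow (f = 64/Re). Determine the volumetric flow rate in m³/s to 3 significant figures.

For laminar flow, f = 64/Re with Re = ρVD/μ, so Darcy-Weisbach reduces to ΔP = 32μLV/D². Solving for V: V = ΔP·D²/(32μL) = 1.25e+05·(0.0273)²/(32·0.0191·177) = 0.8611 m/s.
Check: Re = ρVD/μ = 1110·0.8611·0.0273/0.0191 = 1366 < 2300, so the laminar assumption holds.
Q = V·A = 0.8611·(π/4·0.0273²) = 0.0005041 m³/s = 5.04×10^-4 m³/s.

Q ≈ 5.04×10^-4 m³/s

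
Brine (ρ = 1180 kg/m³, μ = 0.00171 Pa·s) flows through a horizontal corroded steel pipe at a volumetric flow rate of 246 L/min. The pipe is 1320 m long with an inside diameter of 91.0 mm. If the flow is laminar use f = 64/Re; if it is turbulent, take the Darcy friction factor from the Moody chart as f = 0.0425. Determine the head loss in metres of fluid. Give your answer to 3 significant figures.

Q = 246 L/min = 246/60000 = 0.0041 m³/s.
Cross-sectional area A = πD²/4 = π(0.091)²/4 = 0.006504 m²; mean velocity V = Q/A = 0.0041/0.006504 = 0.6304 m/s.
Reynolds number Re = ρVD/μ = 1180 · 0.6304 · 0.091 / 0.00171 = 3.959e+04.
Re > 4000 → turbulent; use the Moody-chart value f = 0.0425.
Darcy-Weisbach: ΔP = f(L/D)(ρV²/2) = 0.0425·(1320/0.091)·(1180·0.6304²/2) = 0.0425·1.451e+04·234.5 = 1.445e+05 Pa.
Head loss h_f = ΔP/(ρg) = 1.445e+05/(1180·9.81) = 12.5 m.

h_f ≈ 12.5 m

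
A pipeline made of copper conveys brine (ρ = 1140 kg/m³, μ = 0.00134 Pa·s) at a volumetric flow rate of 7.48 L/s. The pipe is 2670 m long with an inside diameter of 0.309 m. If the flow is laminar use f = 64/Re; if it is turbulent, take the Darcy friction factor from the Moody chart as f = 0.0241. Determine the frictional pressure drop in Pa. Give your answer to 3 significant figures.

Q = 7.48 L/s = 7.48/1000 = 0.00748 m³/s.
Cross-sectional area A = πD²/4 = π(0.309)²/4 = 0.07499 m²; mean velocity V = Q/A = 0.00748/0.07499 = 0.09975 m/s.
Reynolds number Re = ρVD/μ = 1140 · 0.09975 · 0.309 / 0.00134 = 2.622e+04.
Re > 4000 → turbulent; use the Moody-chart value f = 0.0241.
Darcy-Weisbach: ΔP = f(L/D)(ρV²/2) = 0.0241·(2670/0.309)·(1140·0.09975²/2) = 0.0241·8641·5.671 = 1181 Pa.

ΔP ≈ 1180 Pa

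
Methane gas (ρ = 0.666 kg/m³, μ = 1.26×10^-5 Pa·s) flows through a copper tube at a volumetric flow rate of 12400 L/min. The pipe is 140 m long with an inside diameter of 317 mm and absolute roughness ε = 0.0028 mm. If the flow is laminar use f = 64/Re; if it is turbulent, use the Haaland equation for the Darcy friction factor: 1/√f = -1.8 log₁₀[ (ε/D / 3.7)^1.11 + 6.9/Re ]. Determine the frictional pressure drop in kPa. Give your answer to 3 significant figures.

ΔP ≈ 0.0215 kPa

Q = 12400 L/min = 12400/60000 = 0.2067 m³/s.
Cross-sectional area A = πD²/4 = π(0.317)²/4 = 0.07892 m²; mean velocity V = Q/A = 0.2067/0.07892 = 2.619 m/s.
Reynolds number Re = ρVD/μ = 0.666 · 2.619 · 0.317 / 1.26e-05 = 4.388e+04.
Re > 4000 → turbulent. Relative roughness ε/D = 2.8e-06/0.317 = 8.83e-06. Haaland: 1/√f = -1.8 log₁₀[(8.83e-06/3.7)^1.11 + 6.9/4.388e+04] = -1.8 log₁₀[5.75e-07 + 0.000157] = 6.843, so f = 0.02135.
Darcy-Weisbach: ΔP = f(L/D)(ρV²/2) = 0.02135·(140/0.317)·(0.666·2.619²/2) = 0.02135·441.6·2.283 = 21.53 Pa.
ΔP = 21.53 Pa = 0.0215 kPa.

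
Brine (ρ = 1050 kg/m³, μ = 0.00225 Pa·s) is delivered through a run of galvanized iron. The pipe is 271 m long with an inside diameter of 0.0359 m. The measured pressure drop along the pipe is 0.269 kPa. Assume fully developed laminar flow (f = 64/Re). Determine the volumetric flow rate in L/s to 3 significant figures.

Q ≈ 0.0180 L/s

For laminar flow, f = 64/Re with Re = ρVD/μ, so Darcy-Weisbach reduces to ΔP = 32μLV/D². Solving for V: V = ΔP·D²/(32μL) = 269·(0.0359)²/(32·0.00225·271) = 0.01777 m/s.
Check: Re = ρVD/μ = 1050·0.01777·0.0359/0.00225 = 297.7 < 2300, so the laminar assumption holds.
Q = V·A = 0.01777·(π/4·0.0359²) = 1.799e-05 m³/s = 0.0180 L/s.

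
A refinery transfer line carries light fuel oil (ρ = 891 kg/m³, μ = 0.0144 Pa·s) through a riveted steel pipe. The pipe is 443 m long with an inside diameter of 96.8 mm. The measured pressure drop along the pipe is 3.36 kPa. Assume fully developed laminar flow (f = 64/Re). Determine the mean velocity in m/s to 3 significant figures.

V ≈ 0.154 m/s

For laminar flow, f = 64/Re with Re = ρVD/μ, so Darcy-Weisbach reduces to ΔP = 32μLV/D². Solving for V: V = ΔP·D²/(32μL) = 3360·(0.0968)²/(32·0.0144·443) = 0.1542 m/s.
Check: Re = ρVD/μ = 891·0.1542·0.0968/0.0144 = 923.8 < 2300, so the laminar assumption holds.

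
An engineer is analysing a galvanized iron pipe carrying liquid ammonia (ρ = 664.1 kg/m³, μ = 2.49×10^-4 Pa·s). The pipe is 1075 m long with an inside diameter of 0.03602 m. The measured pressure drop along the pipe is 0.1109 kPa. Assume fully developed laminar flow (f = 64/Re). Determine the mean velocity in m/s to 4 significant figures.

V ≈ 0.01680 m/s

For laminar flow, f = 64/Re with Re = ρVD/μ, so Darcy-Weisbach reduces to ΔP = 32μLV/D². Solving for V: V = ΔP·D²/(32μL) = 110.9·(0.03602)²/(32·0.000249·1075) = 0.0168 m/s.
Check: Re = ρVD/μ = 664.1·0.0168·0.03602/0.000249 = 1614 < 2300, so the laminar assumption holds.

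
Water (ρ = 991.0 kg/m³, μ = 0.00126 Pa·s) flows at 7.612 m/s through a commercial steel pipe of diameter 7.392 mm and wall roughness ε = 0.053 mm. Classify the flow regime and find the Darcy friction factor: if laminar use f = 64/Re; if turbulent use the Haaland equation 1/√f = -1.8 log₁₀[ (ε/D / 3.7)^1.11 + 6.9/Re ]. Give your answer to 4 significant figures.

Re = ρVD/μ = 991·7.612·0.007392/0.00126 = 4.426e+04.
Re > 4000 → turbulent. ε/D = 5.3e-05/0.007392 = 0.00717; Haaland: 1/√f = -1.8 log₁₀[0.000975 + 0.000156] = 5.304, so f = 0.03555.

f ≈ 0.03555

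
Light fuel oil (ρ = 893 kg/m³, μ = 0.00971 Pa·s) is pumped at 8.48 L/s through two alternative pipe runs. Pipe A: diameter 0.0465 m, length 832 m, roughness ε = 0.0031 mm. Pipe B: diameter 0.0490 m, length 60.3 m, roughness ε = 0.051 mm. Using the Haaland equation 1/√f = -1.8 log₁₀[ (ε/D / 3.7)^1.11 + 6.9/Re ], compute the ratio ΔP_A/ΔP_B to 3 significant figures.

ΔP_A/ΔP_B ≈ 16.5

Pipe A: V = Q/A = 0.00848/0.001698 = 4.993 m/s; Re = 2.135e+04; ε/D = 6.67e-05; Haaland → f = 0.02544; ΔP_A = f(L/D)(ρV²/2) = 5.067e+06 Pa.
Pipe B: V = Q/A = 0.00848/0.001886 = 4.497 m/s; Re = 2.026e+04; ε/D = 0.00104; Haaland → f = 0.02763; ΔP_B = f(L/D)(ρV²/2) = 3.07e+05 Pa.
ΔP_A/ΔP_B = 5.067e+06/3.07e+05 = 16.5.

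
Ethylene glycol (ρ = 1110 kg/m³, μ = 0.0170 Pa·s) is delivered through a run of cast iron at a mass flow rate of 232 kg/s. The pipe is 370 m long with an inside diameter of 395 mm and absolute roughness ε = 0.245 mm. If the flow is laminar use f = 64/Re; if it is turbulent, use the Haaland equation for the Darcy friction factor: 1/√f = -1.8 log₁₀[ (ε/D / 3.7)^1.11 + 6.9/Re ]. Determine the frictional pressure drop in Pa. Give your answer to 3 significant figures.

A = πD²/4 = π(0.395)²/4 = 0.1225 m²; mean velocity V = ṁ/(ρA) = 232/(1110 · 0.1225) = 1.706 m/s.
Reynolds number Re = ρVD/μ = 1110 · 1.706 · 0.395 / 0.017 = 4.399e+04.
Re > 4000 → turbulent. Relative roughness ε/D = 0.000245/0.395 = 0.00062. Haaland: 1/√f = -1.8 log₁₀[(0.00062/3.7)^1.11 + 6.9/4.399e+04] = -1.8 log₁₀[6.44e-05 + 0.000157] = 6.579, so f = 0.0231.
Darcy-Weisbach: ΔP = f(L/D)(ρV²/2) = 0.0231·(370/0.395)·(1110·1.706²/2) = 0.0231·936.7·1615 = 3.494e+04 Pa.

ΔP ≈ 34900 Pa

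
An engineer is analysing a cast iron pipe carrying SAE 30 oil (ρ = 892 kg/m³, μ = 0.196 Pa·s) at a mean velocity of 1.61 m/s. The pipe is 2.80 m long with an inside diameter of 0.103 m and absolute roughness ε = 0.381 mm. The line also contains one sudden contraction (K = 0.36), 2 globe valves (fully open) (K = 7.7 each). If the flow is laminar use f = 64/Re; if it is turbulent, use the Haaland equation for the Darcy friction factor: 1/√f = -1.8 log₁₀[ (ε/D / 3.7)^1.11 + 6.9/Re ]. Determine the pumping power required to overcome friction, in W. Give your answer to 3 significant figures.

Reynolds number Re = ρVD/μ = 892 · 1.61 · 0.103 / 0.196 = 754.7.
Re < 2300 → laminar flow, so f = 64/Re = 64/754.7 = 0.0848 (the turbulent correlation is not needed).
Total minor-loss coefficient ΣK = 1·0.36 + 2·7.7 = 15.8.
ΔP = [f·L/D + ΣK]·(ρV²/2) = [0.0848·2.8/0.103 + 15.8]·(892·1.61²/2) = [2.305 + 15.8]·1156 = 2.088e+04 Pa.
Q = V·A = 1.61·0.008332 = 0.01341 m³/s.
Pumping power P = QΔP = 0.01341·2.088e+04 = 280.2 W = 280 W.

P ≈ 280 W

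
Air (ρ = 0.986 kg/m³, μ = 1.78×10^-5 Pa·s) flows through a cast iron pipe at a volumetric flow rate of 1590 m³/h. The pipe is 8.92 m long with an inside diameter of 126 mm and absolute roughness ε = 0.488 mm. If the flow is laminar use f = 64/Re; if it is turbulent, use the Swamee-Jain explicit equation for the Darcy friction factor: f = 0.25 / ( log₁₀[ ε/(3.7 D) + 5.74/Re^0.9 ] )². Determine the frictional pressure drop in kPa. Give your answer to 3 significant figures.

Q = 1590 m³/h = 1590/3600 = 0.4417 m³/s.
Cross-sectional area A = πD²/4 = π(0.126)²/4 = 0.01247 m²; mean velocity V = Q/A = 0.4417/0.01247 = 35.42 m/s.
Reynolds number Re = ρVD/μ = 0.986 · 35.42 · 0.126 / 1.78e-05 = 2.472e+05.
Re > 4000 → turbulent. Relative roughness ε/D = 0.000488/0.126 = 0.00387. Swamee-Jain: f = 0.25/(log₁₀[0.00387/3.7 + 5.74/2.472e+05^0.9])² = 0.25/(log₁₀[0.00105 + 8.04e-05])² = 0.25/(-2.948)² = 0.02877.
Darcy-Weisbach: ΔP = f(L/D)(ρV²/2) = 0.02877·(8.92/0.126)·(0.986·35.42²/2) = 0.02877·70.79·618.5 = 1260 Pa.
ΔP = 1260 Pa = 1.26 kPa.

ΔP ≈ 1.26 kPa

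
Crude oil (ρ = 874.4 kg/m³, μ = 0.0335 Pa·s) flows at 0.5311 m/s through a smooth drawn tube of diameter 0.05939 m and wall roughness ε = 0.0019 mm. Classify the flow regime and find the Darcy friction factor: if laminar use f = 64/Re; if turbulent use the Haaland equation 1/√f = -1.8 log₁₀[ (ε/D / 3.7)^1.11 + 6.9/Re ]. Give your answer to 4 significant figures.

f ≈ 0.07774

Re = ρVD/μ = 874.4·0.5311·0.05939/0.0335 = 823.3.
Re < 2300 → laminar, so f = 64/Re = 0.07774 (roughness is irrelevant in laminar flow).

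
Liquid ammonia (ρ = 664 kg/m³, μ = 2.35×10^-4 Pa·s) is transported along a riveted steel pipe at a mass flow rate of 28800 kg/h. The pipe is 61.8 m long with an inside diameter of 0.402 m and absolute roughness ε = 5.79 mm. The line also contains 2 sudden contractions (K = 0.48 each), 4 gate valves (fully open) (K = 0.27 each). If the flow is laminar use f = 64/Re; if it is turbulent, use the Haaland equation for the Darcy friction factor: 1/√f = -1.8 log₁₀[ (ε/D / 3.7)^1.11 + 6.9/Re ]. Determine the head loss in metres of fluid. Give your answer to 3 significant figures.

h_f ≈ 0.00401 m

ṁ = 28800 kg/h = 28800/3600 = 8 kg/s.
A = πD²/4 = π(0.402)²/4 = 0.1269 m²; mean velocity V = ṁ/(ρA) = 8/(664 · 0.1269) = 0.09492 m/s.
Reynolds number Re = ρVD/μ = 664 · 0.09492 · 0.402 / 0.000235 = 1.078e+05.
Re > 4000 → turbulent. Relative roughness ε/D = 0.00579/0.402 = 0.0144. Haaland: 1/√f = -1.8 log₁₀[(0.0144/3.7)^1.11 + 6.9/1.078e+05] = -1.8 log₁₀[0.00211 + 6.4e-05] = 4.791, so f = 0.04356.
Total minor-loss coefficient ΣK = 2·0.48 + 4·0.27 = 2.04.
ΔP = [f·L/D + ΣK]·(ρV²/2) = [0.04356·61.8/0.402 + 2.04]·(664·0.09492²/2) = [6.696 + 2.04]·2.992 = 26.14 Pa.
Head loss h_f = ΔP/(ρg) = 26.14/(664·9.81) = 0.00401 m.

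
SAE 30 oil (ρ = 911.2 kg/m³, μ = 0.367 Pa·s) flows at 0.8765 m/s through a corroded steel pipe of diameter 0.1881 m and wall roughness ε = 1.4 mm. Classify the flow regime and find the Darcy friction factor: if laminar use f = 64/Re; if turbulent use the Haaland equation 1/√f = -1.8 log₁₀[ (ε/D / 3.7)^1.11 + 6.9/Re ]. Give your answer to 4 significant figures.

Re = ρVD/μ = 911.2·0.8765·0.1881/0.367 = 409.3.
Re < 2300 → laminar, so f = 64/Re = 0.1563 (roughness is irrelevant in laminar flow).

f ≈ 0.1563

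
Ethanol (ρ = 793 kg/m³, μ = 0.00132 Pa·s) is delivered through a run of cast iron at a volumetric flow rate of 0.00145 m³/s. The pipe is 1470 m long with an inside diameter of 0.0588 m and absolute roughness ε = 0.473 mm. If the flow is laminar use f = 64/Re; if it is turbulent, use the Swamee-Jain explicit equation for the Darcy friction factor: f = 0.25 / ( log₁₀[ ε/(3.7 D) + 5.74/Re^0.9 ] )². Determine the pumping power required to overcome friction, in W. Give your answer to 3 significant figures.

P ≈ 161 W

Cross-sectional area A = πD²/4 = π(0.0588)²/4 = 0.002715 m²; mean velocity V = Q/A = 0.00145/0.002715 = 0.534 m/s.
Reynolds number Re = ρVD/μ = 793 · 0.534 · 0.0588 / 0.00132 = 1.886e+04.
Re > 4000 → turbulent. Relative roughness ε/D = 0.000473/0.0588 = 0.00804. Swamee-Jain: f = 0.25/(log₁₀[0.00804/3.7 + 5.74/1.886e+04^0.9])² = 0.25/(log₁₀[0.00217 + 0.000814])² = 0.25/(-2.525)² = 0.03923.
Darcy-Weisbach: ΔP = f(L/D)(ρV²/2) = 0.03923·(1470/0.0588)·(793·0.534²/2) = 0.03923·2.5e+04·113.1 = 1.109e+05 Pa.
Pumping power P = QΔP = 0.00145·1.109e+05 = 160.8 W = 161 W.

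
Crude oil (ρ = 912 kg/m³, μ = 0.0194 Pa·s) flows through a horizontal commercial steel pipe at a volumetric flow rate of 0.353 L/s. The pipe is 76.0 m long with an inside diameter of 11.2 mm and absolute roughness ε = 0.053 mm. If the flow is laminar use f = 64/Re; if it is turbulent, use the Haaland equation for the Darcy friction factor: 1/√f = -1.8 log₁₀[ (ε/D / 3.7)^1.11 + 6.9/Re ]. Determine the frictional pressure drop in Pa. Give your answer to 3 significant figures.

Q = 0.353 L/s = 0.353/1000 = 0.000353 m³/s.
Cross-sectional area A = πD²/4 = π(0.0112)²/4 = 9.852e-05 m²; mean velocity V = Q/A = 0.000353/9.852e-05 = 3.583 m/s.
Reynolds number Re = ρVD/μ = 912 · 3.583 · 0.0112 / 0.0194 = 1887.
Re < 2300 → laminar flow, so f = 64/Re = 64/1887 = 0.03393 (the turbulent correlation is not needed).
Darcy-Weisbach: ΔP = f(L/D)(ρV²/2) = 0.03393·(76/0.0112)·(912·3.583²/2) = 0.03393·6786·5854 = 1.348e+06 Pa.

ΔP ≈ 1.35×10^6 Pa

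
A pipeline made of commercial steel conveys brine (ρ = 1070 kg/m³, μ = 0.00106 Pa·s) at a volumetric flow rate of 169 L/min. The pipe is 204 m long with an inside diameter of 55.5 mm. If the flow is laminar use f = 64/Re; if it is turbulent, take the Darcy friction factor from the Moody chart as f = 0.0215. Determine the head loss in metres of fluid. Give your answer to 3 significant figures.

h_f ≈ 5.46 m

Q = 169 L/min = 169/60000 = 0.002817 m³/s.
Cross-sectional area A = πD²/4 = π(0.0555)²/4 = 0.002419 m²; mean velocity V = Q/A = 0.002817/0.002419 = 1.164 m/s.
Reynolds number Re = ρVD/μ = 1070 · 1.164 · 0.0555 / 0.00106 = 6.523e+04.
Re > 4000 → turbulent; use the Moody-chart value f = 0.0215.
Darcy-Weisbach: ΔP = f(L/D)(ρV²/2) = 0.0215·(204/0.0555)·(1070·1.164²/2) = 0.0215·3676·725.2 = 5.731e+04 Pa.
Head loss h_f = ΔP/(ρg) = 5.731e+04/(1070·9.81) = 5.46 m.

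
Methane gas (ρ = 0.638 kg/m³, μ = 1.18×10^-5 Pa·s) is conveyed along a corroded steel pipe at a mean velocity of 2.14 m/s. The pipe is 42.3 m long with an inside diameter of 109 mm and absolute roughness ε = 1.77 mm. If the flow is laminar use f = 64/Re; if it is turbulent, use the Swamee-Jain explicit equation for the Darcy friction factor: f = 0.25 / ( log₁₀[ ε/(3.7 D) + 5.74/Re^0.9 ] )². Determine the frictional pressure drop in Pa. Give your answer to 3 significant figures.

Reynolds number Re = ρVD/μ = 0.638 · 2.14 · 0.109 / 1.18e-05 = 1.261e+04.
Re > 4000 → turbulent. Relative roughness ε/D = 0.00177/0.109 = 0.0162. Swamee-Jain: f = 0.25/(log₁₀[0.0162/3.7 + 5.74/1.261e+04^0.9])² = 0.25/(log₁₀[0.00439 + 0.00117])² = 0.25/(-2.255)² = 0.04916.
Darcy-Weisbach: ΔP = f(L/D)(ρV²/2) = 0.04916·(42.3/0.109)·(0.638·2.14²/2) = 0.04916·388.1·1.461 = 27.87 Pa.

ΔP ≈ 27.9 Pa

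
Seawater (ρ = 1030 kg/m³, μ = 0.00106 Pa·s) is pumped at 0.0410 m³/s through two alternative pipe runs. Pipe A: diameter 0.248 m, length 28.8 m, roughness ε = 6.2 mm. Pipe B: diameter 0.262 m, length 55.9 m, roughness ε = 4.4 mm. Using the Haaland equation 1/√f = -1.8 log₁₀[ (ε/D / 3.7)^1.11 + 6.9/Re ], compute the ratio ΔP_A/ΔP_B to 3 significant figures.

ΔP_A/ΔP_B ≈ 0.789

Pipe A: V = Q/A = 0.041/0.04831 = 0.8488 m/s; Re = 2.045e+05; ε/D = 0.025; Haaland → f = 0.05335; ΔP_A = f(L/D)(ρV²/2) = 2299 Pa.
Pipe B: V = Q/A = 0.041/0.05391 = 0.7605 m/s; Re = 1.936e+05; ε/D = 0.0168; Haaland → f = 0.04585; ΔP_B = f(L/D)(ρV²/2) = 2913 Pa.
ΔP_A/ΔP_B = 2299/2913 = 0.789.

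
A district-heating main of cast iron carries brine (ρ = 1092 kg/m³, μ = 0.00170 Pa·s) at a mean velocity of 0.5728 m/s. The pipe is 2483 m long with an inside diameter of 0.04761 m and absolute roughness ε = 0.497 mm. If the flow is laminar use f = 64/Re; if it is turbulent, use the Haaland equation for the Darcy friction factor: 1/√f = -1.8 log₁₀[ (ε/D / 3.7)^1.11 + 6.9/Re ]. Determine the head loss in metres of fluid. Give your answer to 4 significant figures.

Reynolds number Re = ρVD/μ = 1092 · 0.5728 · 0.04761 / 0.0017 = 1.752e+04.
Re > 4000 → turbulent. Relative roughness ε/D = 0.000497/0.04761 = 0.0104. Haaland: 1/√f = -1.8 log₁₀[(0.0104/3.7)^1.11 + 6.9/1.752e+04] = -1.8 log₁₀[0.00148 + 0.000394] = 4.909, so f = 0.04149.
Darcy-Weisbach: ΔP = f(L/D)(ρV²/2) = 0.04149·(2483/0.04761)·(1092·0.5728²/2) = 0.04149·5.215e+04·179.1 = 3.876e+05 Pa.
Head loss h_f = ΔP/(ρg) = 3.876e+05/(1092·9.81) = 36.18 m.

h_f ≈ 36.18 m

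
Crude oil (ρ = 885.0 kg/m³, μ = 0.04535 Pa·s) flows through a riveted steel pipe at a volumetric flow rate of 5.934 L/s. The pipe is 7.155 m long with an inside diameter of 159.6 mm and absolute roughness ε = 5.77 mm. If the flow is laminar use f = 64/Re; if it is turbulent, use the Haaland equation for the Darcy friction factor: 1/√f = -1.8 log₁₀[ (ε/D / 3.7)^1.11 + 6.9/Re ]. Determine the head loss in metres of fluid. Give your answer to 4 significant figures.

Q = 5.934 L/s = 5.934/1000 = 0.005934 m³/s.
Cross-sectional area A = πD²/4 = π(0.1596)²/4 = 0.02001 m²; mean velocity V = Q/A = 0.005934/0.02001 = 0.2966 m/s.
Reynolds number Re = ρVD/μ = 885 · 0.2966 · 0.1596 / 0.0454 = 923.8.
Re < 2300 → laminar flow, so f = 64/Re = 64/923.8 = 0.06928 (the turbulent correlation is not needed).
Darcy-Weisbach: ΔP = f(L/D)(ρV²/2) = 0.06928·(7.155/0.1596)·(885·0.2966²/2) = 0.06928·44.83·38.93 = 120.9 Pa.
Head loss h_f = ΔP/(ρg) = 120.9/(885·9.81) = 0.01393 m.

h_f ≈ 0.01393 m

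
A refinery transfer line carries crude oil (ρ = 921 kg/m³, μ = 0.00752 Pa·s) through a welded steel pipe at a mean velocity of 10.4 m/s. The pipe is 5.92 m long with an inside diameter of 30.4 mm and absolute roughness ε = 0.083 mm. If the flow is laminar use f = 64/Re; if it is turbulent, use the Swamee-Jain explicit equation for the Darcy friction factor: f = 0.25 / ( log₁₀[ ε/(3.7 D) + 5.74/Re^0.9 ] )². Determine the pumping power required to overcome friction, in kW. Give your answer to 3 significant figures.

Reynolds number Re = ρVD/μ = 921 · 10.4 · 0.0304 / 0.00752 = 3.872e+04.
Re > 4000 → turbulent. Relative roughness ε/D = 8.3e-05/0.0304 = 0.00273. Swamee-Jain: f = 0.25/(log₁₀[0.00273/3.7 + 5.74/3.872e+04^0.9])² = 0.25/(log₁₀[0.000738 + 0.000426])² = 0.25/(-2.934)² = 0.02904.
Darcy-Weisbach: ΔP = f(L/D)(ρV²/2) = 0.02904·(5.92/0.0304)·(921·10.4²/2) = 0.02904·194.7·4.981e+04 = 2.817e+05 Pa.
Q = V·A = 10.4·0.0007258 = 0.007549 m³/s.
Pumping power P = QΔP = 0.007549·2.817e+05 = 2126 W = 2.13 kW.

P ≈ 2.13 kW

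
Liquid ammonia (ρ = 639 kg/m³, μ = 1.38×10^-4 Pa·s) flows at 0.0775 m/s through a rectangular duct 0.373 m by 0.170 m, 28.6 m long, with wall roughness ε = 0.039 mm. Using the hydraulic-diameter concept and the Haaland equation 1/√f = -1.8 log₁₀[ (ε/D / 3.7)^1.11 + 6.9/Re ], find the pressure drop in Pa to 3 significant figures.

ΔP ≈ 4.51 Pa

Hydraulic diameter D_h = 4A/P = 4·(0.373·0.17)/(2·(0.373+0.17)) = 0.2536/1.086 = 0.2336 m.
Re = ρVD_h/μ = 639·0.0775·0.2336/0.000138 = 8.381e+04.
ε/D_h = 3.9e-05/0.2336 = 0.000167; Haaland gives 1/√f = -1.8 log₁₀[1.5e-05+8.23e-05] = 7.221, so f = 0.01918.
ΔP = f(L/D_h)(ρV²/2) = 0.01918·28.6/0.2336·1.919 = 4.507 Pa.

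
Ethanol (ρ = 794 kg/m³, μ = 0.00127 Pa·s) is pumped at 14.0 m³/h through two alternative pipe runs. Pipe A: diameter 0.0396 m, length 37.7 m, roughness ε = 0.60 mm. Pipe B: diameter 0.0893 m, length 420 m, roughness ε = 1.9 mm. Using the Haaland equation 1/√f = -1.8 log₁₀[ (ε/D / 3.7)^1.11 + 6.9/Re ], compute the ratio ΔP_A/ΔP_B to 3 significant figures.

ΔP_A/ΔP_B ≈ 4.57

Pipe A: V = Q/A = 0.003889/0.001232 = 3.158 m/s; Re = 7.817e+04; ε/D = 0.0152; Haaland → f = 0.0445; ΔP_A = f(L/D)(ρV²/2) = 1.677e+05 Pa.
Pipe B: V = Q/A = 0.003889/0.006263 = 0.6209 m/s; Re = 3.467e+04; ε/D = 0.0213; Haaland → f = 0.05096; ΔP_B = f(L/D)(ρV²/2) = 3.668e+04 Pa.
ΔP_A/ΔP_B = 1.677e+05/3.668e+04 = 4.57.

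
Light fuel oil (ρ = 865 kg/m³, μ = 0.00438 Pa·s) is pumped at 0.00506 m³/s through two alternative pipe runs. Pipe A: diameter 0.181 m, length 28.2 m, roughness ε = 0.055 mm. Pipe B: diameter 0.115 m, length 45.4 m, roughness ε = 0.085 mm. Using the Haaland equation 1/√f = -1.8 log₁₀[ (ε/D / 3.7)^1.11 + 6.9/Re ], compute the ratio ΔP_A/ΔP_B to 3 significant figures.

Pipe A: V = Q/A = 0.00506/0.02573 = 0.1967 m/s; Re = 7029; ε/D = 0.000304; Haaland → f = 0.0344; ΔP_A = f(L/D)(ρV²/2) = 89.64 Pa.
Pipe B: V = Q/A = 0.00506/0.01039 = 0.4872 m/s; Re = 1.106e+04; ε/D = 0.000739; Haaland → f = 0.03103; ΔP_B = f(L/D)(ρV²/2) = 1257 Pa.
ΔP_A/ΔP_B = 89.64/1257 = 0.0713.

ΔP_A/ΔP_B ≈ 0.0713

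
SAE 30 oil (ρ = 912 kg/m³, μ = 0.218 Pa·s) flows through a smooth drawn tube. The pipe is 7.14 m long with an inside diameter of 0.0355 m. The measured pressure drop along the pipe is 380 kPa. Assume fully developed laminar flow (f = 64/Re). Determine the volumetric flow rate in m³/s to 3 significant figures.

For laminar flow, f = 64/Re with Re = ρVD/μ, so Darcy-Weisbach reduces to ΔP = 32μLV/D². Solving for V: V = ΔP·D²/(32μL) = 3.8e+05·(0.0355)²/(32·0.218·7.14) = 9.615 m/s.
Check: Re = ρVD/μ = 912·9.615·0.0355/0.218 = 1428 < 2300, so the laminar assumption holds.
Q = V·A = 9.615·(π/4·0.0355²) = 0.009517 m³/s = 0.00952 m³/s.

Q ≈ 0.00952 m³/s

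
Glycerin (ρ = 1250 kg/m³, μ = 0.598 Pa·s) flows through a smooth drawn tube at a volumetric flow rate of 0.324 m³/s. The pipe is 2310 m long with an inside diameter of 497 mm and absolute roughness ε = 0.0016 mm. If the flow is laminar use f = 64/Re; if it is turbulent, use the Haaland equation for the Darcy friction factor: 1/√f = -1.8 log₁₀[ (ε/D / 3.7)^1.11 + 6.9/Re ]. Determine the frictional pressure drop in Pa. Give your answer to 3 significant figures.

ΔP ≈ 299000 Pa

Cross-sectional area A = πD²/4 = π(0.497)²/4 = 0.194 m²; mean velocity V = Q/A = 0.324/0.194 = 1.67 m/s.
Reynolds number Re = ρVD/μ = 1250 · 1.67 · 0.497 / 0.598 = 1735.
Re < 2300 → laminar flow, so f = 64/Re = 64/1735 = 0.03689 (the turbulent correlation is not needed).
Darcy-Weisbach: ΔP = f(L/D)(ρV²/2) = 0.03689·(2310/0.497)·(1250·1.67²/2) = 0.03689·4648·1743 = 2.989e+05 Pa.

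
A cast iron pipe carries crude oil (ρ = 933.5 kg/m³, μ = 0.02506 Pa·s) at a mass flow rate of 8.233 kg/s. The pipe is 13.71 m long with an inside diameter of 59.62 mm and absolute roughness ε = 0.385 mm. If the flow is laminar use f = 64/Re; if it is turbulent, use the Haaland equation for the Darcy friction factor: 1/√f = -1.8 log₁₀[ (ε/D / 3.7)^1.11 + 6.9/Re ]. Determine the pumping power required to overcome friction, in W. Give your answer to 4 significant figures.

P ≈ 390.5 W

A = πD²/4 = π(0.05962)²/4 = 0.002792 m²; mean velocity V = ṁ/(ρA) = 8.233/(933.5 · 0.002792) = 3.159 m/s.
Reynolds number Re = ρVD/μ = 933.5 · 3.159 · 0.05962 / 0.0251 = 7016.
Re > 4000 → turbulent. Relative roughness ε/D = 0.000385/0.05962 = 0.00646. Haaland: 1/√f = -1.8 log₁₀[(0.00646/3.7)^1.11 + 6.9/7016] = -1.8 log₁₀[0.000868 + 0.000983] = 4.919, so f = 0.04134.
Darcy-Weisbach: ΔP = f(L/D)(ρV²/2) = 0.04134·(13.71/0.05962)·(933.5·3.159²/2) = 0.04134·230·4658 = 4.428e+04 Pa.
Q = ṁ/ρ = 8.233/933.5 = 0.008819 m³/s.
Pumping power P = QΔP = 0.008819·4.428e+04 = 390.52 W = 390.5 W.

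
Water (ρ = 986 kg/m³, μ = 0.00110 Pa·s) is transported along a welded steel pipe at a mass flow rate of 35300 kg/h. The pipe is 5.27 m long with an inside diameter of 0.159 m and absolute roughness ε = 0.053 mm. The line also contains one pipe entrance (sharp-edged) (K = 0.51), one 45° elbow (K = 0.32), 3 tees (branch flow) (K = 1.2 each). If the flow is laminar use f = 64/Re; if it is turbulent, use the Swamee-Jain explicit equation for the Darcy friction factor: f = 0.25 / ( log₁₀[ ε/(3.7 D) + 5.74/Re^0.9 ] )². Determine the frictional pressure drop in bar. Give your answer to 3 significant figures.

ΔP ≈ 0.00633 bar

ṁ = 35300 kg/h = 35300/3600 = 9.806 kg/s.
A = πD²/4 = π(0.159)²/4 = 0.01986 m²; mean velocity V = ṁ/(ρA) = 9.806/(986 · 0.01986) = 0.5009 m/s.
Reynolds number Re = ρVD/μ = 986 · 0.5009 · 0.159 / 0.0011 = 7.138e+04.
Re > 4000 → turbulent. Relative roughness ε/D = 5.3e-05/0.159 = 0.000333. Swamee-Jain: f = 0.25/(log₁₀[0.000333/3.7 + 5.74/7.138e+04^0.9])² = 0.25/(log₁₀[9.01e-05 + 0.000246])² = 0.25/(-3.474)² = 0.02072.
Total minor-loss coefficient ΣK = 1·0.51 + 1·0.32 + 3·1.2 = 4.43.
ΔP = [f·L/D + ΣK]·(ρV²/2) = [0.02072·5.27/0.159 + 4.43]·(986·0.5009²/2) = [0.6867 + 4.43]·123.7 = 632.8 Pa.
ΔP = 632.8 Pa = 0.00633 bar.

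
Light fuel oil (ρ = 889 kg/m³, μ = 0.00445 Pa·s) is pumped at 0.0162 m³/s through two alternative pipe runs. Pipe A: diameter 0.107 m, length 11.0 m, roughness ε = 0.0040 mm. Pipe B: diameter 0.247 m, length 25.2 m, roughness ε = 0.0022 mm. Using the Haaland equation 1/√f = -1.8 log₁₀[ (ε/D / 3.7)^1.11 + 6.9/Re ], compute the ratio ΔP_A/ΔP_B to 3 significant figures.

Pipe A: V = Q/A = 0.0162/0.008992 = 1.802 m/s; Re = 3.851e+04; ε/D = 3.74e-05; Haaland → f = 0.02207; ΔP_A = f(L/D)(ρV²/2) = 3273 Pa.
Pipe B: V = Q/A = 0.0162/0.04792 = 0.3381 m/s; Re = 1.668e+04; ε/D = 8.91e-06; Haaland → f = 0.02697; ΔP_B = f(L/D)(ρV²/2) = 139.8 Pa.
ΔP_A/ΔP_B = 3273/139.8 = 23.4.

ΔP_A/ΔP_B ≈ 23.4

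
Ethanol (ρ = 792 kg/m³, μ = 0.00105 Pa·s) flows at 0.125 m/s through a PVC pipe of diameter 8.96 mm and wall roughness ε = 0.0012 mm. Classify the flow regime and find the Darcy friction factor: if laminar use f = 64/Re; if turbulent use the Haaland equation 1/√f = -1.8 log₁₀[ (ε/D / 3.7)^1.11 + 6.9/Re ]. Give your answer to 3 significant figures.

f ≈ 0.0758

Re = ρVD/μ = 792·0.125·0.00896/0.00105 = 844.8.
Re < 2300 → laminar, so f = 64/Re = 0.07576 (roughness is irrelevant in laminar flow).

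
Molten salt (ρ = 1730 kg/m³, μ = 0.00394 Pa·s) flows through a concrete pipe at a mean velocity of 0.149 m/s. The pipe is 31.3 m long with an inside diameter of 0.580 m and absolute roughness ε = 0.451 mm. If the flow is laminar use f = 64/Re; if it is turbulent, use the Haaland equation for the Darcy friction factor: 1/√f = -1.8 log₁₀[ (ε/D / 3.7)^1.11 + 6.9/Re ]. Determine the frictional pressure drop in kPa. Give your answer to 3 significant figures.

ΔP ≈ 0.0250 kPa

Reynolds number Re = ρVD/μ = 1730 · 0.149 · 0.58 / 0.00394 = 3.795e+04.
Re > 4000 → turbulent. Relative roughness ε/D = 0.000451/0.58 = 0.000778. Haaland: 1/√f = -1.8 log₁₀[(0.000778/3.7)^1.11 + 6.9/3.795e+04] = -1.8 log₁₀[8.28e-05 + 0.000182] = 6.439, so f = 0.02412.
Darcy-Weisbach: ΔP = f(L/D)(ρV²/2) = 0.02412·(31.3/0.58)·(1730·0.149²/2) = 0.02412·53.97·19.2 = 24.99 Pa.
ΔP = 24.99 Pa = 0.0250 kPa.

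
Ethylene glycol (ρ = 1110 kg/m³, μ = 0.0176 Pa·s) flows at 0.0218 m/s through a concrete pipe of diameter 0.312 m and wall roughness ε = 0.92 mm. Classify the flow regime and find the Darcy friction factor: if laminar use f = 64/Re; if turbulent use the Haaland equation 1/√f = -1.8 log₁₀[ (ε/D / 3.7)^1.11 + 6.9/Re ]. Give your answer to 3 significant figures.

f ≈ 0.149

Re = ρVD/μ = 1110·0.0218·0.312/0.0176 = 429.
Re < 2300 → laminar, so f = 64/Re = 0.1492 (roughness is irrelevant in laminar flow).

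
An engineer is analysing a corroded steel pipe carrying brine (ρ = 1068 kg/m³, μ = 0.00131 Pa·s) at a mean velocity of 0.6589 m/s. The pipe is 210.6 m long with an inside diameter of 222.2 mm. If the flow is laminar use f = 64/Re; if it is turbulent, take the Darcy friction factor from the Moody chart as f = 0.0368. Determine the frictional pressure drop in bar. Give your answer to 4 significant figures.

ΔP ≈ 0.08086 bar

Reynolds number Re = ρVD/μ = 1068 · 0.6589 · 0.2222 / 0.00131 = 1.194e+05.
Re > 4000 → turbulent; use the Moody-chart value f = 0.0368.
Darcy-Weisbach: ΔP = f(L/D)(ρV²/2) = 0.0368·(210.6/0.2222)·(1068·0.6589²/2) = 0.0368·947.8·231.8 = 8086 Pa.
ΔP = 8086 Pa = 0.08086 bar.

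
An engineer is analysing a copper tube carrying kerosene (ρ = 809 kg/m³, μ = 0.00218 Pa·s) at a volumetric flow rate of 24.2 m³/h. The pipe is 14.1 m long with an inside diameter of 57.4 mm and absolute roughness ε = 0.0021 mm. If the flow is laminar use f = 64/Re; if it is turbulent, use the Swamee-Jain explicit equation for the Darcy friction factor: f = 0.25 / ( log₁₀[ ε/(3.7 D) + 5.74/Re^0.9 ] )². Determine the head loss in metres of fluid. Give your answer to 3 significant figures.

Q = 24.2 m³/h = 24.2/3600 = 0.006722 m³/s.
Cross-sectional area A = πD²/4 = π(0.0574)²/4 = 0.002588 m²; mean velocity V = Q/A = 0.006722/0.002588 = 2.598 m/s.
Reynolds number Re = ρVD/μ = 809 · 2.598 · 0.0574 / 0.00218 = 5.534e+04.
Re > 4000 → turbulent. Relative roughness ε/D = 2.1e-06/0.0574 = 3.66e-05. Swamee-Jain: f = 0.25/(log₁₀[3.66e-05/3.7 + 5.74/5.534e+04^0.9])² = 0.25/(log₁₀[9.89e-06 + 0.000309])² = 0.25/(-3.496)² = 0.02045.
Darcy-Weisbach: ΔP = f(L/D)(ρV²/2) = 0.02045·(14.1/0.0574)·(809·2.598²/2) = 0.02045·245.6·2730 = 1.371e+04 Pa.
Head loss h_f = ΔP/(ρg) = 1.371e+04/(809·9.81) = 1.73 m.

h_f ≈ 1.73 m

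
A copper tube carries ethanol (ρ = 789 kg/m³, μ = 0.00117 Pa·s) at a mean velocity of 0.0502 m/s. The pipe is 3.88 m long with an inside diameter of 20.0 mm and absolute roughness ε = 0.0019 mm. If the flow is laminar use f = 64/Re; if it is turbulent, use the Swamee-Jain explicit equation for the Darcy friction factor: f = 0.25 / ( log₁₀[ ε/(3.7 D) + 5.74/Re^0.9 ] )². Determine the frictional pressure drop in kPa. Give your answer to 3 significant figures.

ΔP ≈ 0.0182 kPa

Reynolds number Re = ρVD/μ = 789 · 0.0502 · 0.02 / 0.00117 = 677.1.
Re < 2300 → laminar flow, so f = 64/Re = 64/677.1 = 0.09453 (the turbulent correlation is not needed).
Darcy-Weisbach: ΔP = f(L/D)(ρV²/2) = 0.09453·(3.88/0.02)·(789·0.0502²/2) = 0.09453·194·0.9942 = 18.23 Pa.
ΔP = 18.23 Pa = 0.0182 kPa.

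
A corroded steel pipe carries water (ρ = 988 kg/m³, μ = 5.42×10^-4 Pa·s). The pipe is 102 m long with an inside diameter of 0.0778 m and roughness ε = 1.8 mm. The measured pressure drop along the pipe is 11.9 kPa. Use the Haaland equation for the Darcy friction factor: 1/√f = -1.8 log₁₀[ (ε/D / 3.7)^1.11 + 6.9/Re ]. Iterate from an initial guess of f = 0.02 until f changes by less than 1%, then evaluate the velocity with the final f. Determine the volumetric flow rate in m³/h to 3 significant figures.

Rearranging Darcy-Weisbach: V = √(2·ΔP·D/(f·L·ρ)). With ε/D = 0.0018/0.0778 = 0.0231, iterate starting from f = 0.02:
  f = 0.02 → V = √(2·1.19e+04·0.0778/(0.02·102·988)) = 0.9585 m/s; Re = ρVD/μ = 1.359e+05; f → 0.05183
  f = 0.05183 → V = 0.5954 m/s; Re = 8.444e+04; f → 0.05199
Converged (Δf/f < 1%). With the final f = 0.05199: V = √(2·1.19e+04·0.0778/(0.05199·102·988)) = 0.5945 m/s.
Q = V·A = 0.5945·(π/4·0.0778²) = 0.002826 m³/s = 10.2 m³/h.

Q ≈ 10.2 m³/h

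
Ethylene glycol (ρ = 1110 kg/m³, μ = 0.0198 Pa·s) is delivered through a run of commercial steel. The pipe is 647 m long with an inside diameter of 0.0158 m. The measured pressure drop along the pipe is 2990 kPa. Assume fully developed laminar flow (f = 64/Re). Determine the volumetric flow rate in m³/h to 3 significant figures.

For laminar flow, f = 64/Re with Re = ρVD/μ, so Darcy-Weisbach reduces to ΔP = 32μLV/D². Solving for V: V = ΔP·D²/(32μL) = 2.99e+06·(0.0158)²/(32·0.0198·647) = 1.821 m/s.
Check: Re = ρVD/μ = 1110·1.821·0.0158/0.0198 = 1613 < 2300, so the laminar assumption holds.
Q = V·A = 1.821·(π/4·0.0158²) = 0.000357 m³/s = 1.29 m³/h.

Q ≈ 1.29 m³/h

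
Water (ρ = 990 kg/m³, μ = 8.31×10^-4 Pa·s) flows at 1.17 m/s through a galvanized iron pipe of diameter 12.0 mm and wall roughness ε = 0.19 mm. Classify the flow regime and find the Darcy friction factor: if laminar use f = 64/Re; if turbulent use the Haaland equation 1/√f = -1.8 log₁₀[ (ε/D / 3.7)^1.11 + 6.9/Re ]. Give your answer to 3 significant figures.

Re = ρVD/μ = 990·1.17·0.012/0.000831 = 1.673e+04.
Re > 4000 → turbulent. ε/D = 0.00019/0.012 = 0.0158; Haaland: 1/√f = -1.8 log₁₀[0.00235 + 0.000413] = 4.606, so f = 0.04714.

f ≈ 0.0471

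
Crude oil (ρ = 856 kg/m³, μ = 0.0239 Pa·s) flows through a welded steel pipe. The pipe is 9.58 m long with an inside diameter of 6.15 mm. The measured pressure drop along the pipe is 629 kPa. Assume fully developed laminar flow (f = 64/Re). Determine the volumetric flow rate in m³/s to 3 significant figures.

For laminar flow, f = 64/Re with Re = ρVD/μ, so Darcy-Weisbach reduces to ΔP = 32μLV/D². Solving for V: V = ΔP·D²/(32μL) = 6.29e+05·(0.00615)²/(32·0.0239·9.58) = 3.247 m/s.
Check: Re = ρVD/μ = 856·3.247·0.00615/0.0239 = 715.2 < 2300, so the laminar assumption holds.
Q = V·A = 3.247·(π/4·0.00615²) = 9.646e-05 m³/s = 9.65×10^-5 m³/s.

Q ≈ 9.65×10^-5 m³/s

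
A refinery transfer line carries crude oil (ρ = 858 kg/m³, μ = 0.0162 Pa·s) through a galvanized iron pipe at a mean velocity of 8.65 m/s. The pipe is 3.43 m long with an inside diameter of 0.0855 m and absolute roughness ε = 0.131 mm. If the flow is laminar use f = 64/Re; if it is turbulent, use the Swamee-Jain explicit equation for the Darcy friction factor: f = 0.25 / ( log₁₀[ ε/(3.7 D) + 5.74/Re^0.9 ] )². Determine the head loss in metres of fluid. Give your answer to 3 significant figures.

h_f ≈ 4.04 m

Reynolds number Re = ρVD/μ = 858 · 8.65 · 0.0855 / 0.0162 = 3.917e+04.
Re > 4000 → turbulent. Relative roughness ε/D = 0.000131/0.0855 = 0.00153. Swamee-Jain: f = 0.25/(log₁₀[0.00153/3.7 + 5.74/3.917e+04^0.9])² = 0.25/(log₁₀[0.000414 + 0.000422])² = 0.25/(-3.078)² = 0.02639.
Darcy-Weisbach: ΔP = f(L/D)(ρV²/2) = 0.02639·(3.43/0.0855)·(858·8.65²/2) = 0.02639·40.12·3.21e+04 = 3.398e+04 Pa.
Head loss h_f = ΔP/(ρg) = 3.398e+04/(858·9.81) = 4.04 m.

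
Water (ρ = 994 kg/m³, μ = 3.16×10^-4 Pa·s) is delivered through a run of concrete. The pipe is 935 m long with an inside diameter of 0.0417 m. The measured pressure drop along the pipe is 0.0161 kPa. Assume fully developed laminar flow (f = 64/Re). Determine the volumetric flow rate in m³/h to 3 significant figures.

Q ≈ 0.0146 m³/h

For laminar flow, f = 64/Re with Re = ρVD/μ, so Darcy-Weisbach reduces to ΔP = 32μLV/D². Solving for V: V = ΔP·D²/(32μL) = 16.1·(0.0417)²/(32·0.000316·935) = 0.002961 m/s.
Check: Re = ρVD/μ = 994·0.002961·0.0417/0.000316 = 388.4 < 2300, so the laminar assumption holds.
Q = V·A = 0.002961·(π/4·0.0417²) = 4.044e-06 m³/s = 0.0146 m³/h.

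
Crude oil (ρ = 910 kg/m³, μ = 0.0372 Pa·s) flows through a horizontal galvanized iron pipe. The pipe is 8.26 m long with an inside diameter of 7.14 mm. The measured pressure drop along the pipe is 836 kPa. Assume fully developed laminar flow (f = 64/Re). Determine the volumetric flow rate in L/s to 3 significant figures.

For laminar flow, f = 64/Re with Re = ρVD/μ, so Darcy-Weisbach reduces to ΔP = 32μLV/D². Solving for V: V = ΔP·D²/(32μL) = 8.36e+05·(0.00714)²/(32·0.0372·8.26) = 4.334 m/s.
Check: Re = ρVD/μ = 910·4.334·0.00714/0.0372 = 757.1 < 2300, so the laminar assumption holds.
Q = V·A = 4.334·(π/4·0.00714²) = 0.0001735 m³/s = 0.174 L/s.

Q ≈ 0.174 L/s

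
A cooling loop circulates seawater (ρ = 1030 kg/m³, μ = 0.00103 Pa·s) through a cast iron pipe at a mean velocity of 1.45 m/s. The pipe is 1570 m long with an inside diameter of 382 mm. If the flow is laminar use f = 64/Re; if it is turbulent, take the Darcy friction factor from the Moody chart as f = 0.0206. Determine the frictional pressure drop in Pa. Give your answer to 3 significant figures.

ΔP ≈ 91700 Pa

Reynolds number Re = ρVD/μ = 1030 · 1.45 · 0.382 / 0.00103 = 5.539e+05.
Re > 4000 → turbulent; use the Moody-chart value f = 0.0206.
Darcy-Weisbach: ΔP = f(L/D)(ρV²/2) = 0.0206·(1570/0.382)·(1030·1.45²/2) = 0.0206·4110·1083 = 9.167e+04 Pa.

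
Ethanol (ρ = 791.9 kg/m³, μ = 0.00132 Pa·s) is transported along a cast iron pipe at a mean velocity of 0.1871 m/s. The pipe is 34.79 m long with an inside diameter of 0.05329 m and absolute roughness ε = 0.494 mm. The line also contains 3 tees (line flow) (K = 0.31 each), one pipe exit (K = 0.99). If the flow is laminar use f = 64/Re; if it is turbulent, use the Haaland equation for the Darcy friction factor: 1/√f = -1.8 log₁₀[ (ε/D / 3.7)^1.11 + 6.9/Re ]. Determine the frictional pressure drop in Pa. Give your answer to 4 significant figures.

Reynolds number Re = ρVD/μ = 791.9 · 0.1871 · 0.05329 / 0.00132 = 5982.
Re > 4000 → turbulent. Relative roughness ε/D = 0.000494/0.05329 = 0.00927. Haaland: 1/√f = -1.8 log₁₀[(0.00927/3.7)^1.11 + 6.9/5982] = -1.8 log₁₀[0.0013 + 0.00115] = 4.7, so f = 0.04528.
Total minor-loss coefficient ΣK = 3·0.31 + 1·0.99 = 1.92.
ΔP = [f·L/D + ΣK]·(ρV²/2) = [0.04528·34.79/0.05329 + 1.92]·(791.9·0.1871²/2) = [29.56 + 1.92]·13.86 = 436.3 Pa.

ΔP ≈ 436.3 Pa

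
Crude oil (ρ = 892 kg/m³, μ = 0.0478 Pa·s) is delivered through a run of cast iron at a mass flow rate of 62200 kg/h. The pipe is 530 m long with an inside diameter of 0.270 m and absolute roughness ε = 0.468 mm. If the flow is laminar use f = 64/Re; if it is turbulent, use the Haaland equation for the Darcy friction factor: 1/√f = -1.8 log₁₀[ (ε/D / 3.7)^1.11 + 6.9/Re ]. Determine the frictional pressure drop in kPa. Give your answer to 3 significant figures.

ΔP ≈ 3.76 kPa

ṁ = 62200 kg/h = 62200/3600 = 17.28 kg/s.
A = πD²/4 = π(0.27)²/4 = 0.05726 m²; mean velocity V = ṁ/(ρA) = 17.28/(892 · 0.05726) = 0.3383 m/s.
Reynolds number Re = ρVD/μ = 892 · 0.3383 · 0.27 / 0.0478 = 1705.
Re < 2300 → laminar flow, so f = 64/Re = 64/1705 = 0.03755 (the turbulent correlation is not needed).
Darcy-Weisbach: ΔP = f(L/D)(ρV²/2) = 0.03755·(530/0.27)·(892·0.3383²/2) = 0.03755·1963·51.04 = 3762 Pa.
ΔP = 3762 Pa = 3.76 kPa.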